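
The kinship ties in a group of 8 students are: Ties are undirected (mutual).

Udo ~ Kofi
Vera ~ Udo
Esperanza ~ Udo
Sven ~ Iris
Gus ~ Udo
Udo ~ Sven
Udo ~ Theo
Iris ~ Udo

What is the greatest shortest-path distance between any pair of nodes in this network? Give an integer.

2

Eccentricity of each node (its greatest distance to any other): Esperanza:2, Gus:2, Iris:2, Kofi:2, Sven:2, Theo:2, Udo:1, Vera:2.
The maximum eccentricity is 2, realized for instance by the pair Iris–Vera via Iris – Udo – Vera. So the diameter is 2.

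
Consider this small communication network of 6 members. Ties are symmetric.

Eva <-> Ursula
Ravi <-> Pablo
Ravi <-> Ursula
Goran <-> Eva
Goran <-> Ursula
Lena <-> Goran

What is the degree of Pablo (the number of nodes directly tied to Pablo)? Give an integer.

Pablo is directly tied to Ravi. That is 1 neighbor, so the degree of Pablo is 1.

1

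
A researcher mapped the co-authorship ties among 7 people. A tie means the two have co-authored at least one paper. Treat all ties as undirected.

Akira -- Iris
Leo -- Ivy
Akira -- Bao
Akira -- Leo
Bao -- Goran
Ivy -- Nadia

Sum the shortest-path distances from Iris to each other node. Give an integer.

15

Distances from Iris: Akira:1, Bao:2, Goran:3, Ivy:3, Leo:2, Nadia:4.
Sum = 1 + 2 + 3 + 3 + 2 + 4 = 15.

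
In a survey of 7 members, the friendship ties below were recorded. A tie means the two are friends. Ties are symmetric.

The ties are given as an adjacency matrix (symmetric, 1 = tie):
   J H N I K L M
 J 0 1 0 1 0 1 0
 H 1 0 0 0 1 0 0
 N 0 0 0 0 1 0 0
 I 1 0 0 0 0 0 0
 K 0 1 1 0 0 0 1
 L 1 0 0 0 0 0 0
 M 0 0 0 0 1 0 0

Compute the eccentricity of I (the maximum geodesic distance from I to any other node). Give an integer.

4

Distances from I: H:2, J:1, K:3, L:2, M:4, N:4.
The largest is 4 (to N and M), so the eccentricity of I is 4.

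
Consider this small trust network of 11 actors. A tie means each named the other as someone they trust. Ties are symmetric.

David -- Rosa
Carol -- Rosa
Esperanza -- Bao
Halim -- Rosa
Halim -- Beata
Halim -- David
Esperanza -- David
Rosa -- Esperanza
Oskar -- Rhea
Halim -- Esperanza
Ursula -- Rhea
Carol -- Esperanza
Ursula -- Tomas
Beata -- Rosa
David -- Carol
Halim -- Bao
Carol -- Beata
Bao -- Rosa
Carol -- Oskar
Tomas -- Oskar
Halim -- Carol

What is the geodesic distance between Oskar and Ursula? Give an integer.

One shortest route is Oskar – Tomas – Ursula, which uses 2 edges, and Oskar and Ursula are not directly tied, so nothing shorter exists. So d(Oskar,Ursula) = 2.

2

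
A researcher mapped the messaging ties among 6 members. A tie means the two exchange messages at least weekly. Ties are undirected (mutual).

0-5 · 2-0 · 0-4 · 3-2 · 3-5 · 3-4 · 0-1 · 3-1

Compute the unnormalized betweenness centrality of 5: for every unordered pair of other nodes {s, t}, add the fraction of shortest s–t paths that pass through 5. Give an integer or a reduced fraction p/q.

1/4

Pairs whose geodesics pass through 5 — 0–3: 1/4.
All other pairs contribute 0.
Summing the contributions gives betweenness(5) = 1/4.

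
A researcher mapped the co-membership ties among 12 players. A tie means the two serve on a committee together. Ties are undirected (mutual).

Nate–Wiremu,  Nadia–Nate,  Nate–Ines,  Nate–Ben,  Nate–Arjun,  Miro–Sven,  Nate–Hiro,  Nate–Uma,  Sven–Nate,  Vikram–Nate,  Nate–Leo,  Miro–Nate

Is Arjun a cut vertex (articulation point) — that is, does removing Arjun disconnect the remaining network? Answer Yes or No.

No

Even without Arjun, every remaining node can still reach every other (the residual graph is connected), so Arjun is not a cut vertex.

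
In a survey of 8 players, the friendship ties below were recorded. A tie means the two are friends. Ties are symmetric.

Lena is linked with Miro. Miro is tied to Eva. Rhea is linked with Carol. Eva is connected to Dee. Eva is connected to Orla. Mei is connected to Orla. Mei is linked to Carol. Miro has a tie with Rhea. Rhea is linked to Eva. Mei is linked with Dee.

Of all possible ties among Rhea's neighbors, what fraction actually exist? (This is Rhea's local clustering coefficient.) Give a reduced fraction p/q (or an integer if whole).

1/3

Rhea's neighbors: Carol, Eva, and Miro (k = 3).
Possible neighbor pairs: C(3,2) = 3. Edges among them: Eva–Miro → e = 1.
Clustering(Rhea) = 1/3.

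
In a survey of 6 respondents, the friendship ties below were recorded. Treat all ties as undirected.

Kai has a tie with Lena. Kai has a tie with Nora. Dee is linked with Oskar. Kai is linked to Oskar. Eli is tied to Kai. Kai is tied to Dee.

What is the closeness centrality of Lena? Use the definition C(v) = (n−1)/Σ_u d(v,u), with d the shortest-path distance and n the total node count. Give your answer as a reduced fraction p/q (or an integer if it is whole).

5/9

Distances from Lena: Dee:2, Eli:2, Kai:1, Nora:2, Oskar:2. Sum = 9.
n = 6, so closeness = 5/9.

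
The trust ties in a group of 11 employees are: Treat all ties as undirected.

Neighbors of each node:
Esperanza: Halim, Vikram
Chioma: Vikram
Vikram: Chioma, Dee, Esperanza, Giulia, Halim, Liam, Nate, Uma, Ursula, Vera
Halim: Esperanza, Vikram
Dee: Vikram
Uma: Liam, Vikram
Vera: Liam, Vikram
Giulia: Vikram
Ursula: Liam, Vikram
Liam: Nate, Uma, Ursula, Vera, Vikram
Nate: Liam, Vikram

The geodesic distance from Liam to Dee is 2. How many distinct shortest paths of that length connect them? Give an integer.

The shortest distance is 2, and the only length-2 path is Liam–Vikram–Dee. So there is exactly 1 shortest path.

1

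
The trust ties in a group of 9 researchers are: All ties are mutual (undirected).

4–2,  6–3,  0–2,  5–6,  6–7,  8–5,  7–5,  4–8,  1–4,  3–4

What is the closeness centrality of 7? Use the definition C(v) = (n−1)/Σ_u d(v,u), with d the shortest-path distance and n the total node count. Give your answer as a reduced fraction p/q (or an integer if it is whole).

Distances from 7: 0:5, 1:4, 2:4, 3:2, 4:3, 5:1, 6:1, 8:2. Sum = 22.
n = 9, so closeness = 8/22 = 4/11.

4/11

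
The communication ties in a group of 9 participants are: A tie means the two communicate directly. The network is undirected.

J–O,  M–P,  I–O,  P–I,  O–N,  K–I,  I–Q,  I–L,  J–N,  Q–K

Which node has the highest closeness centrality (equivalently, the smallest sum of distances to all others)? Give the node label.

Farness (sum of distances to all others) for each node — I:11, J:20, K:17, L:18, M:23, N:20, O:14, P:16, Q:17.
The smallest farness is 11, for I, so I has the highest closeness.

I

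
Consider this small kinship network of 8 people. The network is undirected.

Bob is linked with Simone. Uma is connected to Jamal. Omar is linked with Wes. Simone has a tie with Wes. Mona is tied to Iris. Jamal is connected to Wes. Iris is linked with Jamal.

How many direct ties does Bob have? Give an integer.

Bob is directly tied to Simone. That is 1 neighbor, so the degree of Bob is 1.

1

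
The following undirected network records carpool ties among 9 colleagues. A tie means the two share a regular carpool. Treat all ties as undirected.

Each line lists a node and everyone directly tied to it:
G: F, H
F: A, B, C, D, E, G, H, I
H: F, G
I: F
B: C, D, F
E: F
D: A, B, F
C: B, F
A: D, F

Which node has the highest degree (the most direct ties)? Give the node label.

F

Degrees — A:2, B:3, C:2, D:3, E:1, F:8, G:2, H:2, I:1.
The maximum is 8, attained only by F.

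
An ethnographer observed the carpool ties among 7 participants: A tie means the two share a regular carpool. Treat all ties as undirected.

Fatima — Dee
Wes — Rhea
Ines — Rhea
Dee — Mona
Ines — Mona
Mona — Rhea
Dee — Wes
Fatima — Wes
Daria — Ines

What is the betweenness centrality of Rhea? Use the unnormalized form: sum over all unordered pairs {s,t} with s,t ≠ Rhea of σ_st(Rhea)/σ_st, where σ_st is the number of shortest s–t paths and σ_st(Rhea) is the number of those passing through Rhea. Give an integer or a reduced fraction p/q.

7/2

Pairs whose geodesics pass through Rhea — Wes–Mona: 1/2; Wes–Ines: 1; Wes–Daria: 1; Fatima–Ines: 1/2; Fatima–Daria: 1/2.
All other pairs contribute 0.
Summing the contributions gives betweenness(Rhea) = 7/2.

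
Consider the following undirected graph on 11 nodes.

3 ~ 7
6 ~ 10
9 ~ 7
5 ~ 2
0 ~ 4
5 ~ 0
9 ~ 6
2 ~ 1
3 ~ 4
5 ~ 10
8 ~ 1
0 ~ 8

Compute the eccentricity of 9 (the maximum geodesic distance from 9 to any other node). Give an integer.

Distances from 9: 0:4, 1:5, 2:4, 3:2, 4:3, 5:3, 6:1, 7:1, 8:5, 10:2.
The largest is 5 (to 8 and 1), so the eccentricity of 9 is 5.

5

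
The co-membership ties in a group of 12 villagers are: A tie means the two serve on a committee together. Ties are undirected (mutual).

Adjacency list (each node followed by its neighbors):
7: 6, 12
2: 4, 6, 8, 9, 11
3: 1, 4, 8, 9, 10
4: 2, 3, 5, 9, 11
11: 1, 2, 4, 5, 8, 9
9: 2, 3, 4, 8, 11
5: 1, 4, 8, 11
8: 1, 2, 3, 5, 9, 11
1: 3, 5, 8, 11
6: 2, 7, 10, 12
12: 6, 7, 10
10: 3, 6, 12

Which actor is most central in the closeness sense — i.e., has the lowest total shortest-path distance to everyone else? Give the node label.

Farness (sum of distances to all others) for each node — 1:22, 2:17, 3:18, 4:19, 5:24, 6:20, 7:29, 8:18, 9:19, 10:21, 11:19, 12:26.
The smallest farness is 17, for 2, so 2 has the highest closeness.

2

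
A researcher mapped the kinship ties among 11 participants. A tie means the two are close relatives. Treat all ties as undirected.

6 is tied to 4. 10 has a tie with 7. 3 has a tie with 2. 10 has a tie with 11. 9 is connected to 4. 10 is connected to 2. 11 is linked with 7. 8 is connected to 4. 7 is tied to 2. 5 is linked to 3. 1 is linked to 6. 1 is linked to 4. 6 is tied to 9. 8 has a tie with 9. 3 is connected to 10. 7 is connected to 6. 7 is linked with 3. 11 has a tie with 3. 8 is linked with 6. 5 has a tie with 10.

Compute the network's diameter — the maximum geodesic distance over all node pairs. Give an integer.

Eccentricity of each node (its greatest distance to any other): 1:4, 2:3, 3:3, 4:4, 5:4, 6:3, 7:2, 8:4, 9:4, 10:3, 11:3.
The maximum eccentricity is 4, realized for instance by the pair 5–1 via 5 – 10 – 7 – 6 – 1. So the diameter is 4.

4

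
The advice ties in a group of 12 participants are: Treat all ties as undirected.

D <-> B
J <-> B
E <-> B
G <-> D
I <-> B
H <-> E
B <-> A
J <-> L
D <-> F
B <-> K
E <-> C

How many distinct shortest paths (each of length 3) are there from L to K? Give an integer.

The shortest distance is 3, and the only length-3 path is L–J–B–K. So there is exactly 1 shortest path.

1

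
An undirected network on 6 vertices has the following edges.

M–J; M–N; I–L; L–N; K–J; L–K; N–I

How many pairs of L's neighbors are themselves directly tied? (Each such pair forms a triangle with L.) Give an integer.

L's neighbors: I, K, and N.
Neighbor pairs that are themselves tied: L–I–N. Each forms one triangle with L, for 1 in total.

1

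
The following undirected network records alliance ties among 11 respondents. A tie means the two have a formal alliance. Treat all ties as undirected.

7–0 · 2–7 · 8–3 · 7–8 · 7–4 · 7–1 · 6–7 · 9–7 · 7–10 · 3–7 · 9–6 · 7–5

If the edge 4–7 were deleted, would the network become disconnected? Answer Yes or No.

Yes

Without the 4–7 edge there is no alternate route between 4 and 7, so the network disconnects. It is a bridge.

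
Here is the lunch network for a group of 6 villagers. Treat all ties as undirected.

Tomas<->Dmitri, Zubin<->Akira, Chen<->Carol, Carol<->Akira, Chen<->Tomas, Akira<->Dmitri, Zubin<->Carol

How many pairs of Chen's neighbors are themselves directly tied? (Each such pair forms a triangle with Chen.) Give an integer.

Chen's neighbors are Carol and Tomas, but none of them are tied to each other, so no triangle contains Chen.

0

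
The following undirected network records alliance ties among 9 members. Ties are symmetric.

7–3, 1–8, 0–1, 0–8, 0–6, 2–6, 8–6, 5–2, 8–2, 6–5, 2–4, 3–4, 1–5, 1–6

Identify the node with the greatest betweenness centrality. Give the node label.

2

Unnormalized betweenness of each node: 0:0, 1:5/6, 2:46/3, 3:7, 4:12, 5:4/3, 6:25/6, 7:0, 8:10/3.
2 has the largest value, 46/3, making it the main broker — the node through which the most shortest paths run.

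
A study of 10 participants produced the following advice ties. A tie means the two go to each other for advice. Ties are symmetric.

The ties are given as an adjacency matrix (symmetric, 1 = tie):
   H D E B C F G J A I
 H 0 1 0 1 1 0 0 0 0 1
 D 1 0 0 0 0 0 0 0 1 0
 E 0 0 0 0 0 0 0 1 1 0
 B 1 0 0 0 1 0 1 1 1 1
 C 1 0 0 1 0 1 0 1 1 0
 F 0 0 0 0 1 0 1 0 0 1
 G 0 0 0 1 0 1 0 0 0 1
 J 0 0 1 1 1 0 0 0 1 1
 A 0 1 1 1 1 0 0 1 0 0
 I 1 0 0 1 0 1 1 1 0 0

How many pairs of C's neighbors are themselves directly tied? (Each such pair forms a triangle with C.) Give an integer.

C's neighbors: A, B, F, H, and J.
Neighbor pairs that are themselves tied: C–A–B; C–A–J; C–B–H; C–B–J. Each forms one triangle with C, for 4 in total.

4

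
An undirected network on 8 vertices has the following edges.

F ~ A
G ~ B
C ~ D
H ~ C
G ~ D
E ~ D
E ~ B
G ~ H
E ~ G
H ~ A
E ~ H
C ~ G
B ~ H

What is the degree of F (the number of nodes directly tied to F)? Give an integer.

F is directly tied to A. That is 1 neighbor, so the degree of F is 1.

1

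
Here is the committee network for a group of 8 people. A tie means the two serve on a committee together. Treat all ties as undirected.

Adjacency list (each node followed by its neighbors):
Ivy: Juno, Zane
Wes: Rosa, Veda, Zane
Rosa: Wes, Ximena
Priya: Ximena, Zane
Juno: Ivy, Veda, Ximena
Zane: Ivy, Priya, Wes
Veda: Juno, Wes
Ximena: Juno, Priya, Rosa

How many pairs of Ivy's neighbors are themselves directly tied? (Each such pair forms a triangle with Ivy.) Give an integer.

0

Ivy's neighbors are Juno and Zane, but none of them are tied to each other, so no triangle contains Ivy.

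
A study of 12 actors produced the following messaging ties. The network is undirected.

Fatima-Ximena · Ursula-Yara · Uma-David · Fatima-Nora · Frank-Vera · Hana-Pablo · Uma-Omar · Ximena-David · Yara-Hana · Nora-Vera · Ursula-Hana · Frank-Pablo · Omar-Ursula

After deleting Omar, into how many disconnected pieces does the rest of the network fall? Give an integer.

Omar's neighbors (Uma and Ursula) remain reachable from one another through other ties, so the rest of the network stays in one piece.

1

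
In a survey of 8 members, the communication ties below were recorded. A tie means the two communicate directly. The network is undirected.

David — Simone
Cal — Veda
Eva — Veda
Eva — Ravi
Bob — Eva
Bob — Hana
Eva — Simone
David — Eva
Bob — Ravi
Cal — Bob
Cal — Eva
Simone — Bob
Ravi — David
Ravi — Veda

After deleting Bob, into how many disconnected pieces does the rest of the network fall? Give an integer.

Without Bob, the remaining ties split the others into: {Cal, David, Eva, Ravi, Simone, Veda}; {Hana}.
That's 2 separate components.

2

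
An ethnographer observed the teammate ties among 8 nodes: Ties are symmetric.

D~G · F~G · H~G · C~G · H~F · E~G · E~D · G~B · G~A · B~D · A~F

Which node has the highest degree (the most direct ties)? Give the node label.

Degrees — A:2, B:2, C:1, D:3, E:2, F:3, G:7, H:2.
The maximum is 7, attained only by G.

G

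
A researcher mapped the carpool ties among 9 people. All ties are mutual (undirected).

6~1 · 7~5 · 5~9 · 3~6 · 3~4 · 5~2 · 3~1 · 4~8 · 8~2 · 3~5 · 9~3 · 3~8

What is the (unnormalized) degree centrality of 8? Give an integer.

8 is directly tied to 2, 3, and 4. That is 3 neighbors, so the degree of 8 is 3.

3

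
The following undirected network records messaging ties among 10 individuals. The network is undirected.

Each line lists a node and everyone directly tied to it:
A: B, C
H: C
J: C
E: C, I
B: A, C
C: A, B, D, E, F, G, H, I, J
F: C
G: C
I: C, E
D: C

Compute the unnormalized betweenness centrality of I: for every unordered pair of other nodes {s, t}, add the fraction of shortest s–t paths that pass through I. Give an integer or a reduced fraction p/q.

No shortest path between any pair of other nodes passes through I.
Summing the contributions gives betweenness(I) = 0.

0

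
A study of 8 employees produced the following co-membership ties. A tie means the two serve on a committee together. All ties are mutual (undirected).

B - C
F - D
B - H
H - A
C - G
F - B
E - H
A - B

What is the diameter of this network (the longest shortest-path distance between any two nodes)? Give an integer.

4

Eccentricity of each node (its greatest distance to any other): A:3, B:2, C:3, D:4, E:4, F:3, G:4, H:3.
The maximum eccentricity is 4, realized for instance by the pair E–G via E – H – B – C – G. So the diameter is 4.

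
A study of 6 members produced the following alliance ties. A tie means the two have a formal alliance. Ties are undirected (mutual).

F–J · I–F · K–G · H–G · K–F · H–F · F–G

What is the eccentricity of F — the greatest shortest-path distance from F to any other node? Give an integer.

1

Distances from F: G:1, H:1, I:1, J:1, K:1.
The largest is 1 (to H, I, K, J, and G), so the eccentricity of F is 1.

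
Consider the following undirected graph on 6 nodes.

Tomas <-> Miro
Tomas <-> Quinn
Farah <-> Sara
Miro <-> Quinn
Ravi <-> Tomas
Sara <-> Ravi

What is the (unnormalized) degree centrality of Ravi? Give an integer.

Ravi is directly tied to Sara and Tomas. That is 2 neighbors, so the degree of Ravi is 2.

2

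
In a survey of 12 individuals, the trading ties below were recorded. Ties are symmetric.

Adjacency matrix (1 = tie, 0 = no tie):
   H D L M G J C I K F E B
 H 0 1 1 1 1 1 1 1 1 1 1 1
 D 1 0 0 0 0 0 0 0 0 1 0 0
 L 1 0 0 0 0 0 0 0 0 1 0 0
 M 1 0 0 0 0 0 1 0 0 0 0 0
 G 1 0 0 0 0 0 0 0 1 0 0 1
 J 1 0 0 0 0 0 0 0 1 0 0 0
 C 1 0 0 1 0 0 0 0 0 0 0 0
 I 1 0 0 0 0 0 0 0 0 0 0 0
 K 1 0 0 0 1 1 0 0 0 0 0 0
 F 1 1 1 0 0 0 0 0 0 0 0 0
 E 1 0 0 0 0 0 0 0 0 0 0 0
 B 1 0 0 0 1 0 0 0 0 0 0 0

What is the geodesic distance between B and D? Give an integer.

One shortest route is B – H – D, which uses 2 edges, and B and D are not directly tied, so nothing shorter exists. So d(B,D) = 2.

2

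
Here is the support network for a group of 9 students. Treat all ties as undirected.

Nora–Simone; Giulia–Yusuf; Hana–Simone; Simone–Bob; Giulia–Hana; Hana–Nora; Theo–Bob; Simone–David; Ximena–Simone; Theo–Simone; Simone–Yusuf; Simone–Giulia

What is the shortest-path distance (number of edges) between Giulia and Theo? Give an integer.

One shortest route is Giulia – Simone – Theo, which uses 2 edges, and Giulia and Theo are not directly tied, so nothing shorter exists. So d(Giulia,Theo) = 2.

2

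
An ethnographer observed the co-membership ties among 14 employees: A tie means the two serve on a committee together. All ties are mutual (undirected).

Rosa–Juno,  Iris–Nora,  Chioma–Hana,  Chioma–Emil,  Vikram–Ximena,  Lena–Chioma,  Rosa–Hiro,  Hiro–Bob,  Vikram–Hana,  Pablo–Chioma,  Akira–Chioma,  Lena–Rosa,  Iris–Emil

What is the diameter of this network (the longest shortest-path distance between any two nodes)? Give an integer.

Eccentricity of each node (its greatest distance to any other): Akira:5, Bob:7, Chioma:4, Emil:5, Hana:5, Hiro:6, Iris:6, Juno:6, Lena:4, Nora:7, Pablo:5, Rosa:5, Vikram:6, Ximena:7.
The maximum eccentricity is 7, realized for instance by the pair Nora–Bob via Nora – Iris – Emil – Chioma – Lena – Rosa – Hiro – Bob. So the diameter is 7.

7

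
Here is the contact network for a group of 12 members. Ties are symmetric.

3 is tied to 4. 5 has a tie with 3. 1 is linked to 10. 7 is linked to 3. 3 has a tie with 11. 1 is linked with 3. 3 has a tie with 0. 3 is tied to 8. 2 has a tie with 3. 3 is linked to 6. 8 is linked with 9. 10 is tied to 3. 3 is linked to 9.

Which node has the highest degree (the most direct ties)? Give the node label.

Degrees — 0:1, 1:2, 2:1, 3:11, 4:1, 5:1, 6:1, 7:1, 8:2, 9:2, 10:2, 11:1.
The maximum is 11, attained only by 3.

3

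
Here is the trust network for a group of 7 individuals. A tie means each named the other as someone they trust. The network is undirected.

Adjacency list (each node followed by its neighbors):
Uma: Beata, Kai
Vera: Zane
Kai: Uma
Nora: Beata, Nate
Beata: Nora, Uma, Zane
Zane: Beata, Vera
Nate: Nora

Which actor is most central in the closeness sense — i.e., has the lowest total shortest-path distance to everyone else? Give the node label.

Beata

Farness (sum of distances to all others) for each node — Beata:9, Kai:17, Nate:17, Nora:12, Uma:12, Vera:17, Zane:12.
The smallest farness is 9, for Beata, so Beata has the highest closeness.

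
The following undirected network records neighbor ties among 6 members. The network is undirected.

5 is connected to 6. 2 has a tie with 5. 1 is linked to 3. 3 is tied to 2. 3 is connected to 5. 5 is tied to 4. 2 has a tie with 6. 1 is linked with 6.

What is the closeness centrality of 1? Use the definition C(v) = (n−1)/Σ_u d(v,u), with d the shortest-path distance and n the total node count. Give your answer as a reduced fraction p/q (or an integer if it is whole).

5/9

Distances from 1: 2:2, 3:1, 4:3, 5:2, 6:1. Sum = 9.
n = 6, so closeness = 5/9.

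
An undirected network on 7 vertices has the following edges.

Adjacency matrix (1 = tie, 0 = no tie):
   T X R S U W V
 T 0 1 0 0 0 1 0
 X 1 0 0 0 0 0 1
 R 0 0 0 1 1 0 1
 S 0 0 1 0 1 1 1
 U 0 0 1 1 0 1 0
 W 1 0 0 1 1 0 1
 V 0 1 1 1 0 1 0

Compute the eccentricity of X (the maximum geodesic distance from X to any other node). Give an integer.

3

Distances from X: R:2, S:2, T:1, U:3, V:1, W:2.
The largest is 3 (to U), so the eccentricity of X is 3.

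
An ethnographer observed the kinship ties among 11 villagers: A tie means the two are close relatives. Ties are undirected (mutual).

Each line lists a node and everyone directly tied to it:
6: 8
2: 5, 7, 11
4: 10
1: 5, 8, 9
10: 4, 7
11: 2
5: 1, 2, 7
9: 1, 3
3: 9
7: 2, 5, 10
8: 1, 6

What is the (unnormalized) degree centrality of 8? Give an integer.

8 is directly tied to 1 and 6. That is 2 neighbors, so the degree of 8 is 2.

2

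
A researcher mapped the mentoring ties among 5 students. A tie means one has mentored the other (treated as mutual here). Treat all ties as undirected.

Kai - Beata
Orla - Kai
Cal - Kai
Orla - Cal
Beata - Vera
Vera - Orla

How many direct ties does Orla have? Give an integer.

Orla is directly tied to Cal, Kai, and Vera. That is 3 neighbors, so the degree of Orla is 3.

3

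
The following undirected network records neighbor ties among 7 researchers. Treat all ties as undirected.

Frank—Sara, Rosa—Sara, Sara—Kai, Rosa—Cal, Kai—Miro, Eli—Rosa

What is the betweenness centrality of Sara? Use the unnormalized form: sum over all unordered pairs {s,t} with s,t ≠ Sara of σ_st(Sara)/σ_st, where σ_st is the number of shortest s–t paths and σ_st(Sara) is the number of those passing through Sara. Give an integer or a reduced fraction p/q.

11

Pairs whose geodesics pass through Sara — Eli–Miro: 1; Eli–Frank: 1; Eli–Kai: 1; Miro–Cal: 1; Miro–Frank: 1; Miro–Rosa: 1; Cal–Frank: 1; Cal–Kai: 1; Frank–Rosa: 1; Frank–Kai: 1; Rosa–Kai: 1.
All other pairs contribute 0.
Summing the contributions gives betweenness(Sara) = 11.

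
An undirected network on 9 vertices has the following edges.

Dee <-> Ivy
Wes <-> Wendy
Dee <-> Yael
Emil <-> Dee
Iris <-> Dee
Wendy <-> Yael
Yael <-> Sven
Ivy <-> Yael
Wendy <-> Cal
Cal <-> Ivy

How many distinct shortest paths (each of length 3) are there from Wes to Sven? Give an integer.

The shortest distance is 3, and the only length-3 path is Wes–Wendy–Yael–Sven. So there is exactly 1 shortest path.

1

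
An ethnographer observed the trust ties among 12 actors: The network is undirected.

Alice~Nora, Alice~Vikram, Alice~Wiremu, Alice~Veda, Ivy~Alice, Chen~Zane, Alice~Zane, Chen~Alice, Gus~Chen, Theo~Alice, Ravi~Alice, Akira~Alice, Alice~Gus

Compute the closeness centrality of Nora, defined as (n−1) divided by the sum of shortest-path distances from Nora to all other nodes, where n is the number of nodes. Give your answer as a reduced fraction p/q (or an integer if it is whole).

Distances from Nora: Akira:2, Alice:1, Chen:2, Gus:2, Ivy:2, Ravi:2, Theo:2, Veda:2, Vikram:2, Wiremu:2, Zane:2. Sum = 21.
n = 12, so closeness = 11/21.

11/21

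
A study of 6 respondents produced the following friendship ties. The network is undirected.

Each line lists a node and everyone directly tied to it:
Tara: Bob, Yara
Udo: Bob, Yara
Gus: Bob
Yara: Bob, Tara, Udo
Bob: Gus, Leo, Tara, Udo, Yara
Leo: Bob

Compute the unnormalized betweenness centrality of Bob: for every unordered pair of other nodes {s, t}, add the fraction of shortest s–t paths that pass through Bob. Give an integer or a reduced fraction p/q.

Pairs whose geodesics pass through Bob — Leo–Yara: 1; Leo–Gus: 1; Leo–Tara: 1; Leo–Udo: 1; Yara–Gus: 1; Gus–Tara: 1; Gus–Udo: 1; Tara–Udo: 1/2.
All other pairs contribute 0.
Summing the contributions gives betweenness(Bob) = 15/2.

15/2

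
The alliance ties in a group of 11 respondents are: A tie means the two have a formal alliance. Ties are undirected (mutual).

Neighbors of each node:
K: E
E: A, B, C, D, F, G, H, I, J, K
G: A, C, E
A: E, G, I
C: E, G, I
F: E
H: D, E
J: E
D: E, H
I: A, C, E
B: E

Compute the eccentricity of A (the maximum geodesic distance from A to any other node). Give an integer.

2

Distances from A: B:2, C:2, D:2, E:1, F:2, G:1, H:2, I:1, J:2, K:2.
The largest is 2 (to B, F, K, C, J, H, and D), so the eccentricity of A is 2.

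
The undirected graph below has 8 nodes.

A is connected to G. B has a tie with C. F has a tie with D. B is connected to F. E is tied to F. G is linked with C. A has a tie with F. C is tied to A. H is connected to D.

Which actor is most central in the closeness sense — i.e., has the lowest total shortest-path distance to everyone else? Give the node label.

F

Farness (sum of distances to all others) for each node — A:12, B:13, C:15, D:14, E:16, F:10, G:16, H:20.
The smallest farness is 10, for F, so F has the highest closeness.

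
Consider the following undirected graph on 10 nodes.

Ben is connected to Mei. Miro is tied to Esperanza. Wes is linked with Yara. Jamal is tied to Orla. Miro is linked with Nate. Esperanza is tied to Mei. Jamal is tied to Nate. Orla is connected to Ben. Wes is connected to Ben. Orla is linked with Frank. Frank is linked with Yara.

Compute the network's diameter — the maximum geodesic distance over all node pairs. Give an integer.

Eccentricity of each node (its greatest distance to any other): Ben:3, Esperanza:4, Frank:4, Jamal:3, Mei:3, Miro:5, Nate:4, Orla:3, Wes:4, Yara:5.
The maximum eccentricity is 5, realized for instance by the pair Yara–Miro via Yara – Wes – Ben – Mei – Esperanza – Miro. So the diameter is 5.

5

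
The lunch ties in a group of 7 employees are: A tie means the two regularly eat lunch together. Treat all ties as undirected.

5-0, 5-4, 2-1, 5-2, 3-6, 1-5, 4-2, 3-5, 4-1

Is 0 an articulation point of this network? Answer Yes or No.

No

Even without 0, every remaining node can still reach every other (the residual graph is connected), so 0 is not a cut vertex.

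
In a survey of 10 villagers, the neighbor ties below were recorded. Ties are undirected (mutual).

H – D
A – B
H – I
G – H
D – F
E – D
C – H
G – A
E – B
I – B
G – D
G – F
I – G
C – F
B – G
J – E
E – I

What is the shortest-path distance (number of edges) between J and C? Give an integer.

One shortest route is J – E – D – F – C, which uses 4 edges, and at distance 3 from J we only reach {A, F, G, H}, which does not include C. So d(J,C) = 4.

4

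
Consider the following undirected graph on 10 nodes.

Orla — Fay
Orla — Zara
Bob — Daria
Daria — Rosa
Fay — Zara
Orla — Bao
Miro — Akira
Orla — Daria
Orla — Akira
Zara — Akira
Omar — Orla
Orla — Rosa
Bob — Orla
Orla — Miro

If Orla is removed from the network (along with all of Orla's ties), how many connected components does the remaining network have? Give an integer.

Without Orla, the remaining ties split the others into: {Bao}; {Akira, Fay, Miro, Zara}; {Omar}; {Bob, Daria, Rosa}.
That's 4 separate components.

4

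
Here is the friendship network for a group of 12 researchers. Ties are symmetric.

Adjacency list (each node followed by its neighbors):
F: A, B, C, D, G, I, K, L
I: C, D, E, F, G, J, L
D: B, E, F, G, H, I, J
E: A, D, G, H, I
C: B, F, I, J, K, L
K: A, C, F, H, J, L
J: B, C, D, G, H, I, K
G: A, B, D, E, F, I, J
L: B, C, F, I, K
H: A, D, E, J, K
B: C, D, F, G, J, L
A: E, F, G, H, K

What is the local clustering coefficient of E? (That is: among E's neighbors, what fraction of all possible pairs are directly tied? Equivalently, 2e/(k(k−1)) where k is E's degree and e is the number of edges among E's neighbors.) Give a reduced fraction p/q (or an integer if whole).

E's neighbors: A, D, G, H, and I (k = 5).
Possible neighbor pairs: C(5,2) = 10. Edges among them: A–G, A–H, D–G, D–H, D–I, G–I → e = 6.
Clustering(E) = 6/10 = 3/5.

3/5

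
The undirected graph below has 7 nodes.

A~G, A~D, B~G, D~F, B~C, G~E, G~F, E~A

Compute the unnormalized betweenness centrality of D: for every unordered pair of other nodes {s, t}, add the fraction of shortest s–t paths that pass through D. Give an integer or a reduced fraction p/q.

Pairs whose geodesics pass through D — A–F: 1/2.
All other pairs contribute 0.
Summing the contributions gives betweenness(D) = 1/2.

1/2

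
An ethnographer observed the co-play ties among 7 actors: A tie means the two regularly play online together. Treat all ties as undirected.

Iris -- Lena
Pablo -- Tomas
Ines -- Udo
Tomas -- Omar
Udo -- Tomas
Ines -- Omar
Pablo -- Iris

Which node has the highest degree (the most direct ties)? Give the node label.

Degrees — Ines:2, Iris:2, Lena:1, Omar:2, Pablo:2, Tomas:3, Udo:2.
The maximum is 3, attained only by Tomas.

Tomas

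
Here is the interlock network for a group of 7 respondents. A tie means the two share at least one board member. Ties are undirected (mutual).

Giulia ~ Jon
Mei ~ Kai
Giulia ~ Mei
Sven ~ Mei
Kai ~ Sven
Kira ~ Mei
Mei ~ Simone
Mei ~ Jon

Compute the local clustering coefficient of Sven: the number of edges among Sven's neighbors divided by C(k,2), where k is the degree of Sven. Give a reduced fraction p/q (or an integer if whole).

1

Sven's neighbors: Kai and Mei (k = 2).
Possible neighbor pairs: C(2,2) = 1. Edges among them: Kai–Mei → e = 1.
Clustering(Sven) = 1/1.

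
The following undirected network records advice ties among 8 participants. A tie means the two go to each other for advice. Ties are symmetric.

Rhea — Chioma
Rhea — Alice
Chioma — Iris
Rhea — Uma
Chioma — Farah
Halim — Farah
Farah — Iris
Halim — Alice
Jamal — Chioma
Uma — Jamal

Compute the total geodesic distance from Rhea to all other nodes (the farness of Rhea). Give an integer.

Distances from Rhea: Alice:1, Chioma:1, Farah:2, Halim:2, Iris:2, Jamal:2, Uma:1.
Sum = 1 + 1 + 2 + 2 + 2 + 2 + 1 = 11.

11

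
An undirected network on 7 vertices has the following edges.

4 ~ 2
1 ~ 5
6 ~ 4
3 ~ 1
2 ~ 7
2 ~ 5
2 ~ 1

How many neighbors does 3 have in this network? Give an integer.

3 is directly tied to 1. That is 1 neighbor, so the degree of 3 is 1.

1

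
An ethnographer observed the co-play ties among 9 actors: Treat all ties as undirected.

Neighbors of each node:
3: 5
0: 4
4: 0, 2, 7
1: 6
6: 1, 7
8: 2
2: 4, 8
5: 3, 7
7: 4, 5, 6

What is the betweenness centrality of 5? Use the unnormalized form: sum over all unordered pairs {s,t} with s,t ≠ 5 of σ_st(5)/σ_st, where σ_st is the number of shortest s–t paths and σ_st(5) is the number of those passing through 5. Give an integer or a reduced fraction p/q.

7

Pairs whose geodesics pass through 5 — 1–3: 1; 7–3: 1; 2–3: 1; 4–3: 1; 3–8: 1; 3–0: 1; 3–6: 1.
All other pairs contribute 0.
Summing the contributions gives betweenness(5) = 7.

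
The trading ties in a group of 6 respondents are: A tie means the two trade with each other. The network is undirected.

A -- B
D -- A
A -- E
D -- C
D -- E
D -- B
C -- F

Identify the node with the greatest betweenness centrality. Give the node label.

Unnormalized betweenness of each node: A:1/2, B:0, C:4, D:13/2, E:0, F:0.
D has the largest value, 13/2, making it the main broker — the node through which the most shortest paths run.

D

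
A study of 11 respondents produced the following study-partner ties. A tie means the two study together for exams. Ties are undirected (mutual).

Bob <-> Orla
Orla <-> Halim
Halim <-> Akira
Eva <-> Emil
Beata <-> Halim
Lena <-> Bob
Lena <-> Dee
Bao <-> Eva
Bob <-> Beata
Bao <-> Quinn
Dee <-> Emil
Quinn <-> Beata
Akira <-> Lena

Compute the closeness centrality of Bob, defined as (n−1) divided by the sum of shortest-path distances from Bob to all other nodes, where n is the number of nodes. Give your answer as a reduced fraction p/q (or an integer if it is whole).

10/21

Distances from Bob: Akira:2, Bao:3, Beata:1, Dee:2, Emil:3, Eva:4, Halim:2, Lena:1, Orla:1, Quinn:2. Sum = 21.
n = 11, so closeness = 10/21.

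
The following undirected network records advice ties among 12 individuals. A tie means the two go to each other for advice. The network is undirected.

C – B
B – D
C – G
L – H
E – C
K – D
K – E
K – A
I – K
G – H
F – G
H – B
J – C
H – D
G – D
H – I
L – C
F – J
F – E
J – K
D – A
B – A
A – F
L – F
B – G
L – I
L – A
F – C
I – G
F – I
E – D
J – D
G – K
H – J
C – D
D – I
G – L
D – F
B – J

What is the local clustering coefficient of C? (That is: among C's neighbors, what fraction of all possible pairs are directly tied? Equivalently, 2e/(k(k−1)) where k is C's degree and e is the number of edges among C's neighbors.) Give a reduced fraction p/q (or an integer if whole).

4/7

C's neighbors: B, D, E, F, G, J, and L (k = 7).
Possible neighbor pairs: C(7,2) = 21. Edges among them: B–D, B–G, B–J, D–E, D–F, D–G, D–J, E–F, F–G, F–J, F–L, G–L → e = 12.
Clustering(C) = 12/21 = 4/7.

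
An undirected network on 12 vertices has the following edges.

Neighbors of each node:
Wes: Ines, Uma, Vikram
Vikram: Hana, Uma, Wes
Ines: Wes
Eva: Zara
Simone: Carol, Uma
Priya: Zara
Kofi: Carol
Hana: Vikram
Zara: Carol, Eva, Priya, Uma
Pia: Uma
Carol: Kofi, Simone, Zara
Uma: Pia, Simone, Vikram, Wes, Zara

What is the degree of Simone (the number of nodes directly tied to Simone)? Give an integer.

2

Simone is directly tied to Carol and Uma. That is 2 neighbors, so the degree of Simone is 2.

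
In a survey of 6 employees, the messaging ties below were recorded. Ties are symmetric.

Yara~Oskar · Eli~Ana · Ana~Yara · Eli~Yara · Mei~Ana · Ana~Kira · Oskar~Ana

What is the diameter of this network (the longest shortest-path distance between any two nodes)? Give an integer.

2

Eccentricity of each node (its greatest distance to any other): Ana:1, Eli:2, Kira:2, Mei:2, Oskar:2, Yara:2.
The maximum eccentricity is 2, realized for instance by the pair Mei–Oskar via Mei – Ana – Oskar. So the diameter is 2.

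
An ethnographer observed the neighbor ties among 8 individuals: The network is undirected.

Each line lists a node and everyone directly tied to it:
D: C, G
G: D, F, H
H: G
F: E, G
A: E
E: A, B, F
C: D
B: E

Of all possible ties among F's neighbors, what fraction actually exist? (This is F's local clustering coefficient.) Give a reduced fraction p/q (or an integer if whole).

0

F's neighbors: E and G (k = 2).
Possible neighbor pairs: C(2,2) = 1. Edges among them: none → e = 0.
Clustering(F) = 0/1.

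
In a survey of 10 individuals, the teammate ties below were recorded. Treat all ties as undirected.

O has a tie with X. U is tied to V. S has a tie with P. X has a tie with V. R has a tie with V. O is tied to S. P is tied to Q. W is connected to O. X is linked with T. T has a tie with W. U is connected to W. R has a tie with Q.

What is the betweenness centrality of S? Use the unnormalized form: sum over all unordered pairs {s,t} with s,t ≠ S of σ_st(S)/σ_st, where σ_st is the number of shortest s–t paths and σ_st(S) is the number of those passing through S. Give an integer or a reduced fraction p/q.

Pairs whose geodesics pass through S — U–P: 1/2; Q–O: 1; Q–W: 1/2; P–O: 1; P–X: 1; P–T: 2/2; P–W: 1.
All other pairs contribute 0.
Summing the contributions gives betweenness(S) = 6.

6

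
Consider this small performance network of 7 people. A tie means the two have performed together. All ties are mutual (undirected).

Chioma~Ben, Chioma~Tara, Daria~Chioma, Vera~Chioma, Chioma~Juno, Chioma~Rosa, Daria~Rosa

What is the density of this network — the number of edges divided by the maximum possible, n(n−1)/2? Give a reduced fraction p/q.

There are 7 edges and 7 nodes, so the maximum possible is C(7,2) = 21.
Density = 7/21 = 1/3.

1/3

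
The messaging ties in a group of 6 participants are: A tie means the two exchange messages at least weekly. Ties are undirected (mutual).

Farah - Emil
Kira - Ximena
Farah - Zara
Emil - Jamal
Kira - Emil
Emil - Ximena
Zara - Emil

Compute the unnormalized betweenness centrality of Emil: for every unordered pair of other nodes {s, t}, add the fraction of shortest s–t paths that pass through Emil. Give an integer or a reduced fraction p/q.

8

Pairs whose geodesics pass through Emil — Zara–Kira: 1; Zara–Jamal: 1; Zara–Ximena: 1; Kira–Jamal: 1; Kira–Farah: 1; Jamal–Ximena: 1; Jamal–Farah: 1; Ximena–Farah: 1.
All other pairs contribute 0.
Summing the contributions gives betweenness(Emil) = 8.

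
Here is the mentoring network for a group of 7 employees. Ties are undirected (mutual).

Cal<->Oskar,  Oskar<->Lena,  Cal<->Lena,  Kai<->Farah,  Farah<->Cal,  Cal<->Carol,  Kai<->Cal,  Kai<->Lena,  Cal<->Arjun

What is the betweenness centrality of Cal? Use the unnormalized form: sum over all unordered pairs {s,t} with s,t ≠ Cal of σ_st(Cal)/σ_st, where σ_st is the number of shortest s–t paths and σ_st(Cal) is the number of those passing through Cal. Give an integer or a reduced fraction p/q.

Pairs whose geodesics pass through Cal — Lena–Carol: 1; Lena–Arjun: 1; Lena–Farah: 1/2; Carol–Arjun: 1; Carol–Kai: 1; Carol–Oskar: 1; Carol–Farah: 1; Arjun–Kai: 1; Arjun–Oskar: 1; Arjun–Farah: 1; Kai–Oskar: 1/2; Oskar–Farah: 1.
All other pairs contribute 0.
Summing the contributions gives betweenness(Cal) = 11.

11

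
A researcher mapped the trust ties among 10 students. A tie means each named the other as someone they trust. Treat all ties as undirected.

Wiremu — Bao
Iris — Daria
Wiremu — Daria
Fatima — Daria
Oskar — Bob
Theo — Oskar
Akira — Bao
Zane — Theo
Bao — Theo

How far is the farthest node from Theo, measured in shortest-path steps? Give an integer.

Distances from Theo: Akira:2, Bao:1, Bob:2, Daria:3, Fatima:4, Iris:4, Oskar:1, Wiremu:2, Zane:1.
The largest is 4 (to Iris and Fatima), so the eccentricity of Theo is 4.

4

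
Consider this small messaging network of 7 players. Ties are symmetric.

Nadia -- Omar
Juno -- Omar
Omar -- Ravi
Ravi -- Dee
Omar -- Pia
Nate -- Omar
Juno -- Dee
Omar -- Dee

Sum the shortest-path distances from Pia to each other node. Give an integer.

Distances from Pia: Dee:2, Juno:2, Nadia:2, Nate:2, Omar:1, Ravi:2.
Sum = 2 + 2 + 2 + 2 + 1 + 2 = 11.

11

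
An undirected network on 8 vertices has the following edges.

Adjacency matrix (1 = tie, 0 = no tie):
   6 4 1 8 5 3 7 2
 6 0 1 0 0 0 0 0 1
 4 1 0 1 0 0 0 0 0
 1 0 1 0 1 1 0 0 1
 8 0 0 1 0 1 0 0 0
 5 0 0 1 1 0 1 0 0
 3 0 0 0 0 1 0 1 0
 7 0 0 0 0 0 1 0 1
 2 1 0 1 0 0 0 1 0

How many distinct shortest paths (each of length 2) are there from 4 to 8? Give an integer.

The shortest distance is 2, and the only length-2 path is 4–1–8. So there is exactly 1 shortest path.

1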